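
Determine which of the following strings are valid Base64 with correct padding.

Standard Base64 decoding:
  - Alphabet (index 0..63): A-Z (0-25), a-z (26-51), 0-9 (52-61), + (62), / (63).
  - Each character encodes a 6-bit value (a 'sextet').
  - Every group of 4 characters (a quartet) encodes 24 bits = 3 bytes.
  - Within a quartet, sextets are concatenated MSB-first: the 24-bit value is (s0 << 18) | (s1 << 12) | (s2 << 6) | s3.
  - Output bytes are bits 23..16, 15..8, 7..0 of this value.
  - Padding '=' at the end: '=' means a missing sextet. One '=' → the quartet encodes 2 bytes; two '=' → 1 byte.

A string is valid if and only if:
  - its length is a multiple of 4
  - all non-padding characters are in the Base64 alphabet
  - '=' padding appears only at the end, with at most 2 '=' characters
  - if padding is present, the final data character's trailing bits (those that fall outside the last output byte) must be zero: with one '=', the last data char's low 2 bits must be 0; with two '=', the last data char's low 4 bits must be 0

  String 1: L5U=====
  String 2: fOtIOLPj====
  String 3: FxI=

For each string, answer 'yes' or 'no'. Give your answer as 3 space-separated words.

String 1: 'L5U=====' → invalid (5 pad chars (max 2))
String 2: 'fOtIOLPj====' → invalid (4 pad chars (max 2))
String 3: 'FxI=' → valid

Answer: no no yes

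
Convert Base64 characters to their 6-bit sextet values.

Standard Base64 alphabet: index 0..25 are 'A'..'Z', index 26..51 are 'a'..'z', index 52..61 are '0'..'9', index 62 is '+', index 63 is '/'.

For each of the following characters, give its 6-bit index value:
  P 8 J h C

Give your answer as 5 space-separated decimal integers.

Answer: 15 60 9 33 2

Derivation:
'P': A..Z range, ord('P') − ord('A') = 15
'8': 0..9 range, 52 + ord('8') − ord('0') = 60
'J': A..Z range, ord('J') − ord('A') = 9
'h': a..z range, 26 + ord('h') − ord('a') = 33
'C': A..Z range, ord('C') − ord('A') = 2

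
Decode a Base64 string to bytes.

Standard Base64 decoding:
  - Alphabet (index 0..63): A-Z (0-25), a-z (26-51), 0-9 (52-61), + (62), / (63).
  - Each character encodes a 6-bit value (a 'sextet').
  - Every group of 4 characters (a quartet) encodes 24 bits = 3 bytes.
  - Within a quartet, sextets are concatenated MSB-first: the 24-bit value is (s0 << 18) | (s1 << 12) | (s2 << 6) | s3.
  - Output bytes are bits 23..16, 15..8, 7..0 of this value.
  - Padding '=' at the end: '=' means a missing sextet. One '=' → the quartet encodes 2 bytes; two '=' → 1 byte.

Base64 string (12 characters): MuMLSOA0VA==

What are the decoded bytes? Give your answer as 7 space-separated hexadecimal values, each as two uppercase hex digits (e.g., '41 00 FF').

Answer: 32 E3 0B 48 E0 34 54

Derivation:
After char 0 ('M'=12): chars_in_quartet=1 acc=0xC bytes_emitted=0
After char 1 ('u'=46): chars_in_quartet=2 acc=0x32E bytes_emitted=0
After char 2 ('M'=12): chars_in_quartet=3 acc=0xCB8C bytes_emitted=0
After char 3 ('L'=11): chars_in_quartet=4 acc=0x32E30B -> emit 32 E3 0B, reset; bytes_emitted=3
After char 4 ('S'=18): chars_in_quartet=1 acc=0x12 bytes_emitted=3
After char 5 ('O'=14): chars_in_quartet=2 acc=0x48E bytes_emitted=3
After char 6 ('A'=0): chars_in_quartet=3 acc=0x12380 bytes_emitted=3
After char 7 ('0'=52): chars_in_quartet=4 acc=0x48E034 -> emit 48 E0 34, reset; bytes_emitted=6
After char 8 ('V'=21): chars_in_quartet=1 acc=0x15 bytes_emitted=6
After char 9 ('A'=0): chars_in_quartet=2 acc=0x540 bytes_emitted=6
Padding '==': partial quartet acc=0x540 -> emit 54; bytes_emitted=7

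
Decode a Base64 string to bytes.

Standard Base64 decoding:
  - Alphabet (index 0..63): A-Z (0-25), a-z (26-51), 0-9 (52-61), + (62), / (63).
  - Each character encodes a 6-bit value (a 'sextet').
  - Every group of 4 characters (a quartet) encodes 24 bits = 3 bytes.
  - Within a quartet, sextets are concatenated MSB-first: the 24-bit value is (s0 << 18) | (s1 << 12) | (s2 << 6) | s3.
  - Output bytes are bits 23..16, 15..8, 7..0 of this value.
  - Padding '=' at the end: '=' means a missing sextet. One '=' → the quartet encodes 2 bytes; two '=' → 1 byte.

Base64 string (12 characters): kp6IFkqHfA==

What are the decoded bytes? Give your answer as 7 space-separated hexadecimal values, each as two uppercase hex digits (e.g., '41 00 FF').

Answer: 92 9E 88 16 4A 87 7C

Derivation:
After char 0 ('k'=36): chars_in_quartet=1 acc=0x24 bytes_emitted=0
After char 1 ('p'=41): chars_in_quartet=2 acc=0x929 bytes_emitted=0
After char 2 ('6'=58): chars_in_quartet=3 acc=0x24A7A bytes_emitted=0
After char 3 ('I'=8): chars_in_quartet=4 acc=0x929E88 -> emit 92 9E 88, reset; bytes_emitted=3
After char 4 ('F'=5): chars_in_quartet=1 acc=0x5 bytes_emitted=3
After char 5 ('k'=36): chars_in_quartet=2 acc=0x164 bytes_emitted=3
After char 6 ('q'=42): chars_in_quartet=3 acc=0x592A bytes_emitted=3
After char 7 ('H'=7): chars_in_quartet=4 acc=0x164A87 -> emit 16 4A 87, reset; bytes_emitted=6
After char 8 ('f'=31): chars_in_quartet=1 acc=0x1F bytes_emitted=6
After char 9 ('A'=0): chars_in_quartet=2 acc=0x7C0 bytes_emitted=6
Padding '==': partial quartet acc=0x7C0 -> emit 7C; bytes_emitted=7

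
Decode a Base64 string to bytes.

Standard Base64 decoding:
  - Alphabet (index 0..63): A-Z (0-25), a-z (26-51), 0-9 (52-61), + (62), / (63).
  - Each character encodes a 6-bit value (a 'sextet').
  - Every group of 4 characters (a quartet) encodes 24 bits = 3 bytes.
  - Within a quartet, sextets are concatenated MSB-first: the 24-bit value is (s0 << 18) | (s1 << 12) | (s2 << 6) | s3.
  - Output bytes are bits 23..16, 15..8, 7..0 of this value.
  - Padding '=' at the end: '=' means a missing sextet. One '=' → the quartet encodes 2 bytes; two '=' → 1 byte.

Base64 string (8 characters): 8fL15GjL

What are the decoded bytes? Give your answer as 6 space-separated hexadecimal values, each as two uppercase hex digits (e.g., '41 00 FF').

After char 0 ('8'=60): chars_in_quartet=1 acc=0x3C bytes_emitted=0
After char 1 ('f'=31): chars_in_quartet=2 acc=0xF1F bytes_emitted=0
After char 2 ('L'=11): chars_in_quartet=3 acc=0x3C7CB bytes_emitted=0
After char 3 ('1'=53): chars_in_quartet=4 acc=0xF1F2F5 -> emit F1 F2 F5, reset; bytes_emitted=3
After char 4 ('5'=57): chars_in_quartet=1 acc=0x39 bytes_emitted=3
After char 5 ('G'=6): chars_in_quartet=2 acc=0xE46 bytes_emitted=3
After char 6 ('j'=35): chars_in_quartet=3 acc=0x391A3 bytes_emitted=3
After char 7 ('L'=11): chars_in_quartet=4 acc=0xE468CB -> emit E4 68 CB, reset; bytes_emitted=6

Answer: F1 F2 F5 E4 68 CB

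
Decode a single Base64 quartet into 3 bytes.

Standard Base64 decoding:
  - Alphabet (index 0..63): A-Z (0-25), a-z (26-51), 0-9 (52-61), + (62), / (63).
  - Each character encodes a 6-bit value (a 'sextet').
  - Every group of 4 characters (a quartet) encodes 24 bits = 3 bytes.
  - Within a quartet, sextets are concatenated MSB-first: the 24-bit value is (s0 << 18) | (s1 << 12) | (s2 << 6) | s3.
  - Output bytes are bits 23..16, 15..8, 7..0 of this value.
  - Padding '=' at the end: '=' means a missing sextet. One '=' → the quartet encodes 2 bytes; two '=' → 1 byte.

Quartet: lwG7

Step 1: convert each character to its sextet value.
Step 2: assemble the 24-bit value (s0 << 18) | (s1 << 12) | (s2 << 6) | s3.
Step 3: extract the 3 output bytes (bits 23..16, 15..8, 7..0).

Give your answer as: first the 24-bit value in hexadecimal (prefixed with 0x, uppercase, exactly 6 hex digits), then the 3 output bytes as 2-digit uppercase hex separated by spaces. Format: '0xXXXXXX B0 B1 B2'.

Sextets: l=37, w=48, G=6, 7=59
24-bit: (37<<18) | (48<<12) | (6<<6) | 59
      = 0x940000 | 0x030000 | 0x000180 | 0x00003B
      = 0x9701BB
Bytes: (v>>16)&0xFF=97, (v>>8)&0xFF=01, v&0xFF=BB

Answer: 0x9701BB 97 01 BB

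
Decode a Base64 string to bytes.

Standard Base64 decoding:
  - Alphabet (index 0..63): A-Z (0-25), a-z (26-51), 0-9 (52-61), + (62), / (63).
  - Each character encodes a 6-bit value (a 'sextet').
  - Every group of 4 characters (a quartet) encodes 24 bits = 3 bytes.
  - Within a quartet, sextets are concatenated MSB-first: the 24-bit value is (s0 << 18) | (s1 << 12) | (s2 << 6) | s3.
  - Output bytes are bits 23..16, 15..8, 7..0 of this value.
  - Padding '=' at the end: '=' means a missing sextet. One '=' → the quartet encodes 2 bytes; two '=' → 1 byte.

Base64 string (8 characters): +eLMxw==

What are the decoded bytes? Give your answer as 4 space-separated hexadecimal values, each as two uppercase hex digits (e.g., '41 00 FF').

After char 0 ('+'=62): chars_in_quartet=1 acc=0x3E bytes_emitted=0
After char 1 ('e'=30): chars_in_quartet=2 acc=0xF9E bytes_emitted=0
After char 2 ('L'=11): chars_in_quartet=3 acc=0x3E78B bytes_emitted=0
After char 3 ('M'=12): chars_in_quartet=4 acc=0xF9E2CC -> emit F9 E2 CC, reset; bytes_emitted=3
After char 4 ('x'=49): chars_in_quartet=1 acc=0x31 bytes_emitted=3
After char 5 ('w'=48): chars_in_quartet=2 acc=0xC70 bytes_emitted=3
Padding '==': partial quartet acc=0xC70 -> emit C7; bytes_emitted=4

Answer: F9 E2 CC C7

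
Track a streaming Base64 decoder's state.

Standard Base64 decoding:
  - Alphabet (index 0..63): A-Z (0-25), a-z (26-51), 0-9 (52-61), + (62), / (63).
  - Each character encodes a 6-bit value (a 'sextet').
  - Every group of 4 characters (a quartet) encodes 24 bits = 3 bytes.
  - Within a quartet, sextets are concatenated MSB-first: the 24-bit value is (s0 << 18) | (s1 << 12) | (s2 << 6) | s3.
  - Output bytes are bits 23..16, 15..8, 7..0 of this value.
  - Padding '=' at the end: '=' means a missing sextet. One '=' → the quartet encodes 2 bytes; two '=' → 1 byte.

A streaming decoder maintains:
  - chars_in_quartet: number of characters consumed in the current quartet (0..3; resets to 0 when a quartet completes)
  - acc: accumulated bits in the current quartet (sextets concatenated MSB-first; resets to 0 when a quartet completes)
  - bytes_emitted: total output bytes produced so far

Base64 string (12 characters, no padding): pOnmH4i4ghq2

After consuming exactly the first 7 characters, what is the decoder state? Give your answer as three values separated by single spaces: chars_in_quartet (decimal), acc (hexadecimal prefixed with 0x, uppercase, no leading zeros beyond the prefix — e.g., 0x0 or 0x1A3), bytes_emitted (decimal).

After char 0 ('p'=41): chars_in_quartet=1 acc=0x29 bytes_emitted=0
After char 1 ('O'=14): chars_in_quartet=2 acc=0xA4E bytes_emitted=0
After char 2 ('n'=39): chars_in_quartet=3 acc=0x293A7 bytes_emitted=0
After char 3 ('m'=38): chars_in_quartet=4 acc=0xA4E9E6 -> emit A4 E9 E6, reset; bytes_emitted=3
After char 4 ('H'=7): chars_in_quartet=1 acc=0x7 bytes_emitted=3
After char 5 ('4'=56): chars_in_quartet=2 acc=0x1F8 bytes_emitted=3
After char 6 ('i'=34): chars_in_quartet=3 acc=0x7E22 bytes_emitted=3

Answer: 3 0x7E22 3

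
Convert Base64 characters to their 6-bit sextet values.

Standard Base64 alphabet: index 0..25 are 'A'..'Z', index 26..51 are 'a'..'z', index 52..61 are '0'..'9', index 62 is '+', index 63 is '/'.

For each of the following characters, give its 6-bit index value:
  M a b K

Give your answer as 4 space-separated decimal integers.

'M': A..Z range, ord('M') − ord('A') = 12
'a': a..z range, 26 + ord('a') − ord('a') = 26
'b': a..z range, 26 + ord('b') − ord('a') = 27
'K': A..Z range, ord('K') − ord('A') = 10

Answer: 12 26 27 10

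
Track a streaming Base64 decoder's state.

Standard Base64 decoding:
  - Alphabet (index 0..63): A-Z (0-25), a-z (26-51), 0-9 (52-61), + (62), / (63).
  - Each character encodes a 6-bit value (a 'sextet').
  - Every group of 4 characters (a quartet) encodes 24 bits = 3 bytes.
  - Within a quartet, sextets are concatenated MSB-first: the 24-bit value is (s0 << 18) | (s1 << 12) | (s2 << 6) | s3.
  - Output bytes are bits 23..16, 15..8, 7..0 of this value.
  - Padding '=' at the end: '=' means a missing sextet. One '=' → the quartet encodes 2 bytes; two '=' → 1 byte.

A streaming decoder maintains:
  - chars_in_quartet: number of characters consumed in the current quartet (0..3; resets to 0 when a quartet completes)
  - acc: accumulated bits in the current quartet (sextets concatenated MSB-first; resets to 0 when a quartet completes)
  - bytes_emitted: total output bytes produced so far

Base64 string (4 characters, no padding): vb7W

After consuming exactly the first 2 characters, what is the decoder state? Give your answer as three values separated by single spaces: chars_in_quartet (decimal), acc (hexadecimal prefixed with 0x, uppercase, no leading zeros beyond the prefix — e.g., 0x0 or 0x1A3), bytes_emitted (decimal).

Answer: 2 0xBDB 0

Derivation:
After char 0 ('v'=47): chars_in_quartet=1 acc=0x2F bytes_emitted=0
After char 1 ('b'=27): chars_in_quartet=2 acc=0xBDB bytes_emitted=0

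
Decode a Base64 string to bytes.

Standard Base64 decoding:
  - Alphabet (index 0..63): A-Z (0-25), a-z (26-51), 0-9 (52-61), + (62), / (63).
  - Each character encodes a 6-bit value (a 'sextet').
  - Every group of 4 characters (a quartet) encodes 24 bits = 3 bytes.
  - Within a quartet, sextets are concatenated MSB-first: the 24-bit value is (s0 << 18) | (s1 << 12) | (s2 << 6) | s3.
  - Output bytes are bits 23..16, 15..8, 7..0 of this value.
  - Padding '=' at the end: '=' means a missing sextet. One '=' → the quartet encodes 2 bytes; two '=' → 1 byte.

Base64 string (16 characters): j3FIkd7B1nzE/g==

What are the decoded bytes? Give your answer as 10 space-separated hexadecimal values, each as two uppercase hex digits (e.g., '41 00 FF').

After char 0 ('j'=35): chars_in_quartet=1 acc=0x23 bytes_emitted=0
After char 1 ('3'=55): chars_in_quartet=2 acc=0x8F7 bytes_emitted=0
After char 2 ('F'=5): chars_in_quartet=3 acc=0x23DC5 bytes_emitted=0
After char 3 ('I'=8): chars_in_quartet=4 acc=0x8F7148 -> emit 8F 71 48, reset; bytes_emitted=3
After char 4 ('k'=36): chars_in_quartet=1 acc=0x24 bytes_emitted=3
After char 5 ('d'=29): chars_in_quartet=2 acc=0x91D bytes_emitted=3
After char 6 ('7'=59): chars_in_quartet=3 acc=0x2477B bytes_emitted=3
After char 7 ('B'=1): chars_in_quartet=4 acc=0x91DEC1 -> emit 91 DE C1, reset; bytes_emitted=6
After char 8 ('1'=53): chars_in_quartet=1 acc=0x35 bytes_emitted=6
After char 9 ('n'=39): chars_in_quartet=2 acc=0xD67 bytes_emitted=6
After char 10 ('z'=51): chars_in_quartet=3 acc=0x359F3 bytes_emitted=6
After char 11 ('E'=4): chars_in_quartet=4 acc=0xD67CC4 -> emit D6 7C C4, reset; bytes_emitted=9
After char 12 ('/'=63): chars_in_quartet=1 acc=0x3F bytes_emitted=9
After char 13 ('g'=32): chars_in_quartet=2 acc=0xFE0 bytes_emitted=9
Padding '==': partial quartet acc=0xFE0 -> emit FE; bytes_emitted=10

Answer: 8F 71 48 91 DE C1 D6 7C C4 FE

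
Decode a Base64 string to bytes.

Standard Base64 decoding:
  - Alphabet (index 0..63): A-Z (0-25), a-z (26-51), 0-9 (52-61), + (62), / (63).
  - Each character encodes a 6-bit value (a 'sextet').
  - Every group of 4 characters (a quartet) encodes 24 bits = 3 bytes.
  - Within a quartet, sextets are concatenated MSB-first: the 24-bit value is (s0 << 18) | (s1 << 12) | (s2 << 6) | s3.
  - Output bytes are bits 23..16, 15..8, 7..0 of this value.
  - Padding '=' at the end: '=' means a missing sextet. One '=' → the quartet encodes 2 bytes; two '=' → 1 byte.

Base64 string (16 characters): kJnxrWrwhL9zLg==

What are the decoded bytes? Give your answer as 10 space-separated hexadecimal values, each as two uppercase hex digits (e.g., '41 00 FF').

After char 0 ('k'=36): chars_in_quartet=1 acc=0x24 bytes_emitted=0
After char 1 ('J'=9): chars_in_quartet=2 acc=0x909 bytes_emitted=0
After char 2 ('n'=39): chars_in_quartet=3 acc=0x24267 bytes_emitted=0
After char 3 ('x'=49): chars_in_quartet=4 acc=0x9099F1 -> emit 90 99 F1, reset; bytes_emitted=3
After char 4 ('r'=43): chars_in_quartet=1 acc=0x2B bytes_emitted=3
After char 5 ('W'=22): chars_in_quartet=2 acc=0xAD6 bytes_emitted=3
After char 6 ('r'=43): chars_in_quartet=3 acc=0x2B5AB bytes_emitted=3
After char 7 ('w'=48): chars_in_quartet=4 acc=0xAD6AF0 -> emit AD 6A F0, reset; bytes_emitted=6
After char 8 ('h'=33): chars_in_quartet=1 acc=0x21 bytes_emitted=6
After char 9 ('L'=11): chars_in_quartet=2 acc=0x84B bytes_emitted=6
After char 10 ('9'=61): chars_in_quartet=3 acc=0x212FD bytes_emitted=6
After char 11 ('z'=51): chars_in_quartet=4 acc=0x84BF73 -> emit 84 BF 73, reset; bytes_emitted=9
After char 12 ('L'=11): chars_in_quartet=1 acc=0xB bytes_emitted=9
After char 13 ('g'=32): chars_in_quartet=2 acc=0x2E0 bytes_emitted=9
Padding '==': partial quartet acc=0x2E0 -> emit 2E; bytes_emitted=10

Answer: 90 99 F1 AD 6A F0 84 BF 73 2E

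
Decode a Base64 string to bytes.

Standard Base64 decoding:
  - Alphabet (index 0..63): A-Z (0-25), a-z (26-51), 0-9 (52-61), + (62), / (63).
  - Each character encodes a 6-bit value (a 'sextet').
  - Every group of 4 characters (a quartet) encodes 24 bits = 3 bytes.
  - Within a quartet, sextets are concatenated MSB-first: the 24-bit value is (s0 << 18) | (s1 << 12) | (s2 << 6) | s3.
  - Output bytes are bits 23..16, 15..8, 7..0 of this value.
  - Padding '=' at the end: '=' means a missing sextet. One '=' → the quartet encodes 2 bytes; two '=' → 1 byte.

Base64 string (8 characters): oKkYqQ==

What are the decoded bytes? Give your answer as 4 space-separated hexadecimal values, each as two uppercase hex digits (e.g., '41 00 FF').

After char 0 ('o'=40): chars_in_quartet=1 acc=0x28 bytes_emitted=0
After char 1 ('K'=10): chars_in_quartet=2 acc=0xA0A bytes_emitted=0
After char 2 ('k'=36): chars_in_quartet=3 acc=0x282A4 bytes_emitted=0
After char 3 ('Y'=24): chars_in_quartet=4 acc=0xA0A918 -> emit A0 A9 18, reset; bytes_emitted=3
After char 4 ('q'=42): chars_in_quartet=1 acc=0x2A bytes_emitted=3
After char 5 ('Q'=16): chars_in_quartet=2 acc=0xA90 bytes_emitted=3
Padding '==': partial quartet acc=0xA90 -> emit A9; bytes_emitted=4

Answer: A0 A9 18 A9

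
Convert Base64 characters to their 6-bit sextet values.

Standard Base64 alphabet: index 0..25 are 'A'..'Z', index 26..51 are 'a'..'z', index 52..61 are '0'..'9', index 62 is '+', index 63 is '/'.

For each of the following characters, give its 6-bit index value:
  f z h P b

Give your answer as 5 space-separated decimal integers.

Answer: 31 51 33 15 27

Derivation:
'f': a..z range, 26 + ord('f') − ord('a') = 31
'z': a..z range, 26 + ord('z') − ord('a') = 51
'h': a..z range, 26 + ord('h') − ord('a') = 33
'P': A..Z range, ord('P') − ord('A') = 15
'b': a..z range, 26 + ord('b') − ord('a') = 27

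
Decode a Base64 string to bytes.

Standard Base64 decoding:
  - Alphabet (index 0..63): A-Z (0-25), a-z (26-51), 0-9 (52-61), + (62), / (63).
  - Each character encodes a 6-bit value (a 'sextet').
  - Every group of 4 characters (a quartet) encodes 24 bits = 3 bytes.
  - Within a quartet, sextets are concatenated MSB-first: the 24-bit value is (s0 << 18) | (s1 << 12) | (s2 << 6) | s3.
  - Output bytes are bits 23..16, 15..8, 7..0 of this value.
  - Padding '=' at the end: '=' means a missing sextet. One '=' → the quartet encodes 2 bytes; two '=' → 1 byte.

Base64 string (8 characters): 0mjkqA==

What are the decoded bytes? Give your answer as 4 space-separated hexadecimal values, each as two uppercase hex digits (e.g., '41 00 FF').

After char 0 ('0'=52): chars_in_quartet=1 acc=0x34 bytes_emitted=0
After char 1 ('m'=38): chars_in_quartet=2 acc=0xD26 bytes_emitted=0
After char 2 ('j'=35): chars_in_quartet=3 acc=0x349A3 bytes_emitted=0
After char 3 ('k'=36): chars_in_quartet=4 acc=0xD268E4 -> emit D2 68 E4, reset; bytes_emitted=3
After char 4 ('q'=42): chars_in_quartet=1 acc=0x2A bytes_emitted=3
After char 5 ('A'=0): chars_in_quartet=2 acc=0xA80 bytes_emitted=3
Padding '==': partial quartet acc=0xA80 -> emit A8; bytes_emitted=4

Answer: D2 68 E4 A8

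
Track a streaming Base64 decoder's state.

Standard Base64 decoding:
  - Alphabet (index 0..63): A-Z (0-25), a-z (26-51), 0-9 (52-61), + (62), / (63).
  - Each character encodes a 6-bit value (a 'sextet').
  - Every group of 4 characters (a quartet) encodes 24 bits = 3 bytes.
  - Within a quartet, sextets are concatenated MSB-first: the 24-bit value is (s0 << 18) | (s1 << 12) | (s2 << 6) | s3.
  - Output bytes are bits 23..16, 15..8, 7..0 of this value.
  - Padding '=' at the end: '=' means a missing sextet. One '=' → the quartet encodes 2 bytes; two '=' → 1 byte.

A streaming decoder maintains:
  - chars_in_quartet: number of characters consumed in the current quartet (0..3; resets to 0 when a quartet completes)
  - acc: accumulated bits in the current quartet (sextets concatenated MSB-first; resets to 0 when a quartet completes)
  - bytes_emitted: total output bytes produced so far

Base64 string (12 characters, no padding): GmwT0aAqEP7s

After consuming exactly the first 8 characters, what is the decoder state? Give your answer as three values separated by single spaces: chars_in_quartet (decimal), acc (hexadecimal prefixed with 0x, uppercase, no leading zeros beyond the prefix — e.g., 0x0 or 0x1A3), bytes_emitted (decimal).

After char 0 ('G'=6): chars_in_quartet=1 acc=0x6 bytes_emitted=0
After char 1 ('m'=38): chars_in_quartet=2 acc=0x1A6 bytes_emitted=0
After char 2 ('w'=48): chars_in_quartet=3 acc=0x69B0 bytes_emitted=0
After char 3 ('T'=19): chars_in_quartet=4 acc=0x1A6C13 -> emit 1A 6C 13, reset; bytes_emitted=3
After char 4 ('0'=52): chars_in_quartet=1 acc=0x34 bytes_emitted=3
After char 5 ('a'=26): chars_in_quartet=2 acc=0xD1A bytes_emitted=3
After char 6 ('A'=0): chars_in_quartet=3 acc=0x34680 bytes_emitted=3
After char 7 ('q'=42): chars_in_quartet=4 acc=0xD1A02A -> emit D1 A0 2A, reset; bytes_emitted=6

Answer: 0 0x0 6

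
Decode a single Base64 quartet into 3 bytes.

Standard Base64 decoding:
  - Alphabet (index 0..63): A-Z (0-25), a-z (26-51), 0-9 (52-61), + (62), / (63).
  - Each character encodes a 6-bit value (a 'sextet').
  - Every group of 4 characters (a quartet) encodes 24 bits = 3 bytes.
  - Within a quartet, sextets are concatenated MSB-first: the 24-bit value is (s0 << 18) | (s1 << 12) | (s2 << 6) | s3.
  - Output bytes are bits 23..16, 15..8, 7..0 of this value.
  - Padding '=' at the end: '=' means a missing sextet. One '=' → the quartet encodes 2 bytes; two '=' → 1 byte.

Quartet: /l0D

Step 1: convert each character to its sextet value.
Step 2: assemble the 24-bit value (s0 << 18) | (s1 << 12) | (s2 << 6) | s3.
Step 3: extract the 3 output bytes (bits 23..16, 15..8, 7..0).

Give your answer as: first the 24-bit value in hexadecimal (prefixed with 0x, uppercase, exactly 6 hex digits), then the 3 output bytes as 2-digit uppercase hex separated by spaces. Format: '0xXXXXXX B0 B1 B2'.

Sextets: /=63, l=37, 0=52, D=3
24-bit: (63<<18) | (37<<12) | (52<<6) | 3
      = 0xFC0000 | 0x025000 | 0x000D00 | 0x000003
      = 0xFE5D03
Bytes: (v>>16)&0xFF=FE, (v>>8)&0xFF=5D, v&0xFF=03

Answer: 0xFE5D03 FE 5D 03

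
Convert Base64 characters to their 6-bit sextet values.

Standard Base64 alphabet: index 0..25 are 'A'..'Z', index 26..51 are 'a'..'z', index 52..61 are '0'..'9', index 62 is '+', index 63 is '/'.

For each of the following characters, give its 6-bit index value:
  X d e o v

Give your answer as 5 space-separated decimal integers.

'X': A..Z range, ord('X') − ord('A') = 23
'd': a..z range, 26 + ord('d') − ord('a') = 29
'e': a..z range, 26 + ord('e') − ord('a') = 30
'o': a..z range, 26 + ord('o') − ord('a') = 40
'v': a..z range, 26 + ord('v') − ord('a') = 47

Answer: 23 29 30 40 47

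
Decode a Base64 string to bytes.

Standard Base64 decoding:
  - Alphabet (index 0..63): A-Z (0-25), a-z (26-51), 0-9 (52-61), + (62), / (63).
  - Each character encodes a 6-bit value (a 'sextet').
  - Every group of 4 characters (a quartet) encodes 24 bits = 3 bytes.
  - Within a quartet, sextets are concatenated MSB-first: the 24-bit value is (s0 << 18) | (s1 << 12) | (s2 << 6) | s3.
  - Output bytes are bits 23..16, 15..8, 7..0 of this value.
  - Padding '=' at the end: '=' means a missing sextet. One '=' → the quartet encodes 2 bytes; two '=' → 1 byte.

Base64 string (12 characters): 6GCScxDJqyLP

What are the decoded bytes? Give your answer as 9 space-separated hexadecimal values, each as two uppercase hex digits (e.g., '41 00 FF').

Answer: E8 60 92 73 10 C9 AB 22 CF

Derivation:
After char 0 ('6'=58): chars_in_quartet=1 acc=0x3A bytes_emitted=0
After char 1 ('G'=6): chars_in_quartet=2 acc=0xE86 bytes_emitted=0
After char 2 ('C'=2): chars_in_quartet=3 acc=0x3A182 bytes_emitted=0
After char 3 ('S'=18): chars_in_quartet=4 acc=0xE86092 -> emit E8 60 92, reset; bytes_emitted=3
After char 4 ('c'=28): chars_in_quartet=1 acc=0x1C bytes_emitted=3
After char 5 ('x'=49): chars_in_quartet=2 acc=0x731 bytes_emitted=3
After char 6 ('D'=3): chars_in_quartet=3 acc=0x1CC43 bytes_emitted=3
After char 7 ('J'=9): chars_in_quartet=4 acc=0x7310C9 -> emit 73 10 C9, reset; bytes_emitted=6
After char 8 ('q'=42): chars_in_quartet=1 acc=0x2A bytes_emitted=6
After char 9 ('y'=50): chars_in_quartet=2 acc=0xAB2 bytes_emitted=6
After char 10 ('L'=11): chars_in_quartet=3 acc=0x2AC8B bytes_emitted=6
After char 11 ('P'=15): chars_in_quartet=4 acc=0xAB22CF -> emit AB 22 CF, reset; bytes_emitted=9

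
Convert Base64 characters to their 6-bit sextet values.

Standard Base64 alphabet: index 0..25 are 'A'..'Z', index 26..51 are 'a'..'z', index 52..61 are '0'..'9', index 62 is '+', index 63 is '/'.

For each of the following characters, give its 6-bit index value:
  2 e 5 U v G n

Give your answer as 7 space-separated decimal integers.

'2': 0..9 range, 52 + ord('2') − ord('0') = 54
'e': a..z range, 26 + ord('e') − ord('a') = 30
'5': 0..9 range, 52 + ord('5') − ord('0') = 57
'U': A..Z range, ord('U') − ord('A') = 20
'v': a..z range, 26 + ord('v') − ord('a') = 47
'G': A..Z range, ord('G') − ord('A') = 6
'n': a..z range, 26 + ord('n') − ord('a') = 39

Answer: 54 30 57 20 47 6 39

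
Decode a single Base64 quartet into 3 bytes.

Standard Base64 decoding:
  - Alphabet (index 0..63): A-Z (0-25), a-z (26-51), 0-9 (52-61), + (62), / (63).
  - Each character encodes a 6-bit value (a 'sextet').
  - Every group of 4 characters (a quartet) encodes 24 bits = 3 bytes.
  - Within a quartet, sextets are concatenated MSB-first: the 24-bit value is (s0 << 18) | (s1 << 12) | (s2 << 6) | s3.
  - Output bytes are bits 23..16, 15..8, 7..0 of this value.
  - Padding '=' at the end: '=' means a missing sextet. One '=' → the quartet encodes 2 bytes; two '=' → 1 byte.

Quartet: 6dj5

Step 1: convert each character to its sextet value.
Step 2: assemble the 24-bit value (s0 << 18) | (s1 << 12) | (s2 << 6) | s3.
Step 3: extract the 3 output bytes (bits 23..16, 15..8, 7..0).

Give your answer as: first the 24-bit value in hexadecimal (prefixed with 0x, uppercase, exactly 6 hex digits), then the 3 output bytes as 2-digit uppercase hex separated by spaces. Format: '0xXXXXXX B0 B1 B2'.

Sextets: 6=58, d=29, j=35, 5=57
24-bit: (58<<18) | (29<<12) | (35<<6) | 57
      = 0xE80000 | 0x01D000 | 0x0008C0 | 0x000039
      = 0xE9D8F9
Bytes: (v>>16)&0xFF=E9, (v>>8)&0xFF=D8, v&0xFF=F9

Answer: 0xE9D8F9 E9 D8 F9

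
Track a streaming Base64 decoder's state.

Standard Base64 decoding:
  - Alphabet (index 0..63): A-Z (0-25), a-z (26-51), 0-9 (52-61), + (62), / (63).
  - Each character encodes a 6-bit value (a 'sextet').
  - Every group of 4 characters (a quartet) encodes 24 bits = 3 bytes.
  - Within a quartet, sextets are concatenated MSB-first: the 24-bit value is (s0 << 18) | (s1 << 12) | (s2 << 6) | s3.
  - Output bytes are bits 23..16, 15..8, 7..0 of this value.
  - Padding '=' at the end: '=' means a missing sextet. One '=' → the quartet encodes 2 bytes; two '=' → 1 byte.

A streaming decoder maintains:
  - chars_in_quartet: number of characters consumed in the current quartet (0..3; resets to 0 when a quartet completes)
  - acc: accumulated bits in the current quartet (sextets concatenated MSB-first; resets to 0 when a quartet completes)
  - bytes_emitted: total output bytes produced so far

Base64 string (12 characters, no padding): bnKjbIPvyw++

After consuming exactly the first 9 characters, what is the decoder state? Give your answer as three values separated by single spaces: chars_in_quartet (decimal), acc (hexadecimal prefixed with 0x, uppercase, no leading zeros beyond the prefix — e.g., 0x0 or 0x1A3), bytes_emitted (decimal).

After char 0 ('b'=27): chars_in_quartet=1 acc=0x1B bytes_emitted=0
After char 1 ('n'=39): chars_in_quartet=2 acc=0x6E7 bytes_emitted=0
After char 2 ('K'=10): chars_in_quartet=3 acc=0x1B9CA bytes_emitted=0
After char 3 ('j'=35): chars_in_quartet=4 acc=0x6E72A3 -> emit 6E 72 A3, reset; bytes_emitted=3
After char 4 ('b'=27): chars_in_quartet=1 acc=0x1B bytes_emitted=3
After char 5 ('I'=8): chars_in_quartet=2 acc=0x6C8 bytes_emitted=3
After char 6 ('P'=15): chars_in_quartet=3 acc=0x1B20F bytes_emitted=3
After char 7 ('v'=47): chars_in_quartet=4 acc=0x6C83EF -> emit 6C 83 EF, reset; bytes_emitted=6
After char 8 ('y'=50): chars_in_quartet=1 acc=0x32 bytes_emitted=6

Answer: 1 0x32 6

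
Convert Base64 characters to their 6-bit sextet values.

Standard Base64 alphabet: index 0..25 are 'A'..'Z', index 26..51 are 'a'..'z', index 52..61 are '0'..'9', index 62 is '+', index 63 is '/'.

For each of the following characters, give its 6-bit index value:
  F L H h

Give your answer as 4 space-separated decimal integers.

Answer: 5 11 7 33

Derivation:
'F': A..Z range, ord('F') − ord('A') = 5
'L': A..Z range, ord('L') − ord('A') = 11
'H': A..Z range, ord('H') − ord('A') = 7
'h': a..z range, 26 + ord('h') − ord('a') = 33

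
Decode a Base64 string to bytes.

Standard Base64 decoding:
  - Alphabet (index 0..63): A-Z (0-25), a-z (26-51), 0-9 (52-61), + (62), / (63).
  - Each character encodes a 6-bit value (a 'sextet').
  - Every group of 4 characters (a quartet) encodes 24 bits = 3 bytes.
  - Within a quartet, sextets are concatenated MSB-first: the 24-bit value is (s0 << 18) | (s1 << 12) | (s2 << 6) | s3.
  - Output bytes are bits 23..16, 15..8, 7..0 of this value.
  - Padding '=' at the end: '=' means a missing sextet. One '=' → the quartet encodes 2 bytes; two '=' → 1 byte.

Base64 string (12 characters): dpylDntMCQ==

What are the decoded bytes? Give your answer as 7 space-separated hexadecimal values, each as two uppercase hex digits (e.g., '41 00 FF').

After char 0 ('d'=29): chars_in_quartet=1 acc=0x1D bytes_emitted=0
After char 1 ('p'=41): chars_in_quartet=2 acc=0x769 bytes_emitted=0
After char 2 ('y'=50): chars_in_quartet=3 acc=0x1DA72 bytes_emitted=0
After char 3 ('l'=37): chars_in_quartet=4 acc=0x769CA5 -> emit 76 9C A5, reset; bytes_emitted=3
After char 4 ('D'=3): chars_in_quartet=1 acc=0x3 bytes_emitted=3
After char 5 ('n'=39): chars_in_quartet=2 acc=0xE7 bytes_emitted=3
After char 6 ('t'=45): chars_in_quartet=3 acc=0x39ED bytes_emitted=3
After char 7 ('M'=12): chars_in_quartet=4 acc=0xE7B4C -> emit 0E 7B 4C, reset; bytes_emitted=6
After char 8 ('C'=2): chars_in_quartet=1 acc=0x2 bytes_emitted=6
After char 9 ('Q'=16): chars_in_quartet=2 acc=0x90 bytes_emitted=6
Padding '==': partial quartet acc=0x90 -> emit 09; bytes_emitted=7

Answer: 76 9C A5 0E 7B 4C 09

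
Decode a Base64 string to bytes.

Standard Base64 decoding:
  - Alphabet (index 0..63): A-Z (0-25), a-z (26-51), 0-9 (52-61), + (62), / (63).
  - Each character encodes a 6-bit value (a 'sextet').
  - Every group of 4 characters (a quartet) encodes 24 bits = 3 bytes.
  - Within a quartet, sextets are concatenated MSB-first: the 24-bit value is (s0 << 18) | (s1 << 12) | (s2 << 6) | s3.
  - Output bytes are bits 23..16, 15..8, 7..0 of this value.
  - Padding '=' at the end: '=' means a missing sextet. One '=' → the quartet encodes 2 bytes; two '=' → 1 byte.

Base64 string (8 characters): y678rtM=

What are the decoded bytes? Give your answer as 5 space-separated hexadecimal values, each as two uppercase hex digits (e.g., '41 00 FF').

Answer: CB AE FC AE D3

Derivation:
After char 0 ('y'=50): chars_in_quartet=1 acc=0x32 bytes_emitted=0
After char 1 ('6'=58): chars_in_quartet=2 acc=0xCBA bytes_emitted=0
After char 2 ('7'=59): chars_in_quartet=3 acc=0x32EBB bytes_emitted=0
After char 3 ('8'=60): chars_in_quartet=4 acc=0xCBAEFC -> emit CB AE FC, reset; bytes_emitted=3
After char 4 ('r'=43): chars_in_quartet=1 acc=0x2B bytes_emitted=3
After char 5 ('t'=45): chars_in_quartet=2 acc=0xAED bytes_emitted=3
After char 6 ('M'=12): chars_in_quartet=3 acc=0x2BB4C bytes_emitted=3
Padding '=': partial quartet acc=0x2BB4C -> emit AE D3; bytes_emitted=5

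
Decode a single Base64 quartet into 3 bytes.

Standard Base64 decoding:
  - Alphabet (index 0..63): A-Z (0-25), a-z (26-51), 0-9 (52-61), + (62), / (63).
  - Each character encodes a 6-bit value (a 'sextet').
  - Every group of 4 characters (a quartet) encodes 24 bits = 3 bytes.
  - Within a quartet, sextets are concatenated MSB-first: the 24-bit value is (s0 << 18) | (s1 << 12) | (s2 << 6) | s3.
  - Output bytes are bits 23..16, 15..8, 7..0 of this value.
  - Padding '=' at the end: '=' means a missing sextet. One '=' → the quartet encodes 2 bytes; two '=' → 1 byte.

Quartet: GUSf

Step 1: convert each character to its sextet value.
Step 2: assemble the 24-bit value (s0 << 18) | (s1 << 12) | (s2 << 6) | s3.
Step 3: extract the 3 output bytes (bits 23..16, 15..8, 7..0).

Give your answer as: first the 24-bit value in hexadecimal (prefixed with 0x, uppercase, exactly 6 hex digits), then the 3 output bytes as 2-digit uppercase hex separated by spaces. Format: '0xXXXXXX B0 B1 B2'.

Answer: 0x19449F 19 44 9F

Derivation:
Sextets: G=6, U=20, S=18, f=31
24-bit: (6<<18) | (20<<12) | (18<<6) | 31
      = 0x180000 | 0x014000 | 0x000480 | 0x00001F
      = 0x19449F
Bytes: (v>>16)&0xFF=19, (v>>8)&0xFF=44, v&0xFF=9F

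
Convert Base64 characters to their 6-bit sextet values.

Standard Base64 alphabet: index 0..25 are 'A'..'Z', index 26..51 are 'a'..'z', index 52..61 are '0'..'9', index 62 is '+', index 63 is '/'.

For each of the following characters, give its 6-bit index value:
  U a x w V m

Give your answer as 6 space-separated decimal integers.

'U': A..Z range, ord('U') − ord('A') = 20
'a': a..z range, 26 + ord('a') − ord('a') = 26
'x': a..z range, 26 + ord('x') − ord('a') = 49
'w': a..z range, 26 + ord('w') − ord('a') = 48
'V': A..Z range, ord('V') − ord('A') = 21
'm': a..z range, 26 + ord('m') − ord('a') = 38

Answer: 20 26 49 48 21 38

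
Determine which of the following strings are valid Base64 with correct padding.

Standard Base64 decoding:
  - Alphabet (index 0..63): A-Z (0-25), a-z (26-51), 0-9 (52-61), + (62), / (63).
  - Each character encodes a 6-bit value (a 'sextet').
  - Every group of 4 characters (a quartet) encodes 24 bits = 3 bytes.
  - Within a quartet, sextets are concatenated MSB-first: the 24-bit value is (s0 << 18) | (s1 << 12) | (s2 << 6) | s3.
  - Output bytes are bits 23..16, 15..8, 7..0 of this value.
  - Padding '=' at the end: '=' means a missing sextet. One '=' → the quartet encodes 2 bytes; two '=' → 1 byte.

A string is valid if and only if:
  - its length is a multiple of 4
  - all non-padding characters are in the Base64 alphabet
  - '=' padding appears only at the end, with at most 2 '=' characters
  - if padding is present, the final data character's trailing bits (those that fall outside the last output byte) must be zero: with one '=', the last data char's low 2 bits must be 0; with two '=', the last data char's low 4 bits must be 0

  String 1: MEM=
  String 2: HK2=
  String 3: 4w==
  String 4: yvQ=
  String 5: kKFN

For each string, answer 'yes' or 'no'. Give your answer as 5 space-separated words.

Answer: yes no yes yes yes

Derivation:
String 1: 'MEM=' → valid
String 2: 'HK2=' → invalid (bad trailing bits)
String 3: '4w==' → valid
String 4: 'yvQ=' → valid
String 5: 'kKFN' → valid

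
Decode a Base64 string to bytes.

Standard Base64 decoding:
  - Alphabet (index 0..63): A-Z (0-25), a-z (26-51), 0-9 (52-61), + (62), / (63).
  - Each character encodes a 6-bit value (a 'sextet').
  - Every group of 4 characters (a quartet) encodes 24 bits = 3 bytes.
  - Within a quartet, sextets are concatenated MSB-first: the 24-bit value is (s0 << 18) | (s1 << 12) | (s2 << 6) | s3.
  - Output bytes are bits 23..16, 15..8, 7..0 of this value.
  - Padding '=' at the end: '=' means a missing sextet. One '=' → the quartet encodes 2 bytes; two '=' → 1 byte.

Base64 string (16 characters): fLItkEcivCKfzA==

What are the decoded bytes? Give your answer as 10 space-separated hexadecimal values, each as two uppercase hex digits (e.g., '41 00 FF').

After char 0 ('f'=31): chars_in_quartet=1 acc=0x1F bytes_emitted=0
After char 1 ('L'=11): chars_in_quartet=2 acc=0x7CB bytes_emitted=0
After char 2 ('I'=8): chars_in_quartet=3 acc=0x1F2C8 bytes_emitted=0
After char 3 ('t'=45): chars_in_quartet=4 acc=0x7CB22D -> emit 7C B2 2D, reset; bytes_emitted=3
After char 4 ('k'=36): chars_in_quartet=1 acc=0x24 bytes_emitted=3
After char 5 ('E'=4): chars_in_quartet=2 acc=0x904 bytes_emitted=3
After char 6 ('c'=28): chars_in_quartet=3 acc=0x2411C bytes_emitted=3
After char 7 ('i'=34): chars_in_quartet=4 acc=0x904722 -> emit 90 47 22, reset; bytes_emitted=6
After char 8 ('v'=47): chars_in_quartet=1 acc=0x2F bytes_emitted=6
After char 9 ('C'=2): chars_in_quartet=2 acc=0xBC2 bytes_emitted=6
After char 10 ('K'=10): chars_in_quartet=3 acc=0x2F08A bytes_emitted=6
After char 11 ('f'=31): chars_in_quartet=4 acc=0xBC229F -> emit BC 22 9F, reset; bytes_emitted=9
After char 12 ('z'=51): chars_in_quartet=1 acc=0x33 bytes_emitted=9
After char 13 ('A'=0): chars_in_quartet=2 acc=0xCC0 bytes_emitted=9
Padding '==': partial quartet acc=0xCC0 -> emit CC; bytes_emitted=10

Answer: 7C B2 2D 90 47 22 BC 22 9F CC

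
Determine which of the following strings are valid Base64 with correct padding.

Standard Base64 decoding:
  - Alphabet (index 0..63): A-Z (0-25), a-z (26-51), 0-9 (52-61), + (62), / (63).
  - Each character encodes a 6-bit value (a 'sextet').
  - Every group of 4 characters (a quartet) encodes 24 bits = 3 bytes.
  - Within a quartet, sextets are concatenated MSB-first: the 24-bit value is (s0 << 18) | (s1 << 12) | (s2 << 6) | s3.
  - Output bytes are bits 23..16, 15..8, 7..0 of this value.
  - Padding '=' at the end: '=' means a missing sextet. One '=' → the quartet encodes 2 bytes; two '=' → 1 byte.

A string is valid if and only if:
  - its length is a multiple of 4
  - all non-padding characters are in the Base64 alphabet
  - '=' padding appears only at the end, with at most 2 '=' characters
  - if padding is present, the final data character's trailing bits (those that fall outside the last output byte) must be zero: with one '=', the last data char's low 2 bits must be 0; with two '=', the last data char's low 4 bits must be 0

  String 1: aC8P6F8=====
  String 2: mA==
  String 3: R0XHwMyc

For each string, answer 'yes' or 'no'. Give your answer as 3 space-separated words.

String 1: 'aC8P6F8=====' → invalid (5 pad chars (max 2))
String 2: 'mA==' → valid
String 3: 'R0XHwMyc' → valid

Answer: no yes yes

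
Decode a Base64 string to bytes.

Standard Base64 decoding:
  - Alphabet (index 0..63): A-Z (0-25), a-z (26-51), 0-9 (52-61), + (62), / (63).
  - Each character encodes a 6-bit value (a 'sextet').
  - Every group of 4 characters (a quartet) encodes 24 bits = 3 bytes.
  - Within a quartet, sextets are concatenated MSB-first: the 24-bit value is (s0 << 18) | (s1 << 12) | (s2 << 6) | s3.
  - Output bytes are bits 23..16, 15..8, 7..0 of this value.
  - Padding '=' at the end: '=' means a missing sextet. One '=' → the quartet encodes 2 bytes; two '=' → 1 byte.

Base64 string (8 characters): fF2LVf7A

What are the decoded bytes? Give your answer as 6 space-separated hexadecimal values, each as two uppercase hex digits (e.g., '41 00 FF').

Answer: 7C 5D 8B 55 FE C0

Derivation:
After char 0 ('f'=31): chars_in_quartet=1 acc=0x1F bytes_emitted=0
After char 1 ('F'=5): chars_in_quartet=2 acc=0x7C5 bytes_emitted=0
After char 2 ('2'=54): chars_in_quartet=3 acc=0x1F176 bytes_emitted=0
After char 3 ('L'=11): chars_in_quartet=4 acc=0x7C5D8B -> emit 7C 5D 8B, reset; bytes_emitted=3
After char 4 ('V'=21): chars_in_quartet=1 acc=0x15 bytes_emitted=3
After char 5 ('f'=31): chars_in_quartet=2 acc=0x55F bytes_emitted=3
After char 6 ('7'=59): chars_in_quartet=3 acc=0x157FB bytes_emitted=3
After char 7 ('A'=0): chars_in_quartet=4 acc=0x55FEC0 -> emit 55 FE C0, reset; bytes_emitted=6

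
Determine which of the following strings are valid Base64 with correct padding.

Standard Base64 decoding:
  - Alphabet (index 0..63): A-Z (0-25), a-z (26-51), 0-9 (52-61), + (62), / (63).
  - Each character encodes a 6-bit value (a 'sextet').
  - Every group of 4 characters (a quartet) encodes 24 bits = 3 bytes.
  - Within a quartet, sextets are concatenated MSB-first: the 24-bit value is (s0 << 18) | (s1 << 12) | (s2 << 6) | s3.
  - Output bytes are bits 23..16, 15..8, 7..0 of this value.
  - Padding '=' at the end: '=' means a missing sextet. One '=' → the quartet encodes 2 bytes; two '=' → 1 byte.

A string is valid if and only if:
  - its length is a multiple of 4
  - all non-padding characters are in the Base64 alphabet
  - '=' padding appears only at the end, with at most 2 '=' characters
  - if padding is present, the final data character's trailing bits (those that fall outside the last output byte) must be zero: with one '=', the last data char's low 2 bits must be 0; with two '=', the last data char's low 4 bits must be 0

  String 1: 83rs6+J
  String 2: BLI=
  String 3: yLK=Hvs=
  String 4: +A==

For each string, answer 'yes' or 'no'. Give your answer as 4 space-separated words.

String 1: '83rs6+J' → invalid (len=7 not mult of 4)
String 2: 'BLI=' → valid
String 3: 'yLK=Hvs=' → invalid (bad char(s): ['=']; '=' in middle)
String 4: '+A==' → valid

Answer: no yes no yes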